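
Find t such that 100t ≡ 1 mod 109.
Since 109 is prime, by Fermat 100^(-1) ≡ 100^{107} ≡ 12 mod 109. Verify: 100 × 12 = 1200 ≡ 1 mod 109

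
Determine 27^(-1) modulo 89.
Since 89 is prime, by Fermat 27^(-1) ≡ 27^{87} ≡ 33 (mod 89). Verify: 27 × 33 = 891 ≡ 1 (mod 89)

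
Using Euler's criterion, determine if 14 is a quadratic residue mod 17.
By Euler's criterion: 14^{8} ≡ 16 (mod 17). Since this equals -1 (≡ 16), 14 is not a QR.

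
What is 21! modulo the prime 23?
(22)! = (21)! × (22) ≡ -1 (mod 23). So (21)! ≡ -1 × (22)^(-1) ≡ (-1)×(-1) = 1 (mod 23)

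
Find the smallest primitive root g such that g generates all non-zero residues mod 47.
g = 5. For each prime q|46: 5^{23}≡46, 5^{2}≡25, none ≡ 1, so ord_47(5) = 46 and 5 is a primitive root.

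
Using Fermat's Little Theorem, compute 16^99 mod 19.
By Fermat: 16^{18} ≡ 1 mod 19. 99 = 5×18 + 9. So 16^{99} ≡ 16^{9} ≡ 1 mod 19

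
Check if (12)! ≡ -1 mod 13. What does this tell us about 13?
(12)! mod 13 = 12. Since this equals -1 mod 13, Wilson confirms 13 is prime.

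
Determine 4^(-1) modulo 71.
Since 71 is prime, by Fermat 4^(-1) ≡ 4^{69} ≡ 18 mod 71. Verify: 4 × 18 = 72 ≡ 1 mod 71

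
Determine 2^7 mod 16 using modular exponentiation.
By repeated squaring (mod 16): 2^{1}≡2, 2^{2}≡4, 2^{4}≡0. Then 2^{7} = 2^{4+2+1} ≡ 0 × 4 × 2 ≡ 0 (mod 16)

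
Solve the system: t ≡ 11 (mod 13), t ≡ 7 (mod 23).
M = 13 × 23 = 299. M₁ = 23, y₁ ≡ 4 (mod 13). M₂ = 13, y₂ ≡ 16 (mod 23). t = 11×23×4 + 7×13×16 ≡ 76 (mod 299)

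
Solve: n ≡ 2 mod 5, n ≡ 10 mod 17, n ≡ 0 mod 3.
M = 5 × 17 × 3 = 255. M₁ = 51, y₁ ≡ 1 mod 5. M₂ = 15, y₂ ≡ 8 mod 17. M₃ = 85, y₃ ≡ 1 mod 3. n = 2×51×1 + 10×15×8 + 0×85×1 ≡ 27 mod 255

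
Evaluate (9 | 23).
(9/23) = 9^{11} mod 23 = 1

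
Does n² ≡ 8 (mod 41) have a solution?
By Euler's criterion: 8^{20} ≡ 1 (mod 41). Since this equals 1, 8 is a QR.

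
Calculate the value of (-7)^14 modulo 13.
Using Fermat: (-7)^{12} ≡ 1 mod 13. 14 ≡ 2 mod 12. So (-7)^{14} ≡ (-7)^{2} ≡ 10 mod 13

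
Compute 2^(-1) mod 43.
Since 43 is prime, by Fermat 2^(-1) ≡ 2^{41} ≡ 22 mod 43. Verify: 2 × 22 = 44 ≡ 1 mod 43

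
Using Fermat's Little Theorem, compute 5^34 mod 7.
By Fermat: 5^{6} ≡ 1 mod 7. 34 = 5×6 + 4. So 5^{34} ≡ 5^{4} ≡ 2 mod 7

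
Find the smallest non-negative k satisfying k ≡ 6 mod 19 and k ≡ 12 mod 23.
M = 19 × 23 = 437. M₁ = 23, y₁ ≡ 5 mod 19. M₂ = 19, y₂ ≡ 17 mod 23. k = 6×23×5 + 12×19×17 ≡ 196 mod 437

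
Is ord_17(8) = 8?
Powers of 8 mod 17: 8^1≡8, 8^2≡13, 8^3≡2, 8^4≡16, 8^5≡9, 8^6≡4, 8^7≡15, 8^8≡1. First k with 8^k≡1 is k=8. Yes, ord_17(8) = 8.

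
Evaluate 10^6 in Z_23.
By repeated squaring mod 23: 10^{1}≡10, 10^{2}≡8, 10^{4}≡18. Then 10^{6} = 10^{4+2} ≡ 18 × 8 ≡ 6 mod 23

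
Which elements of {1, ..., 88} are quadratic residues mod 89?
QRs mod 89: {1, 2, 4, 5, 8, 9, 10, 11, 16, 17, 18, 20, 21, 22, 25, 32, 34, 36, 39, 40, 42, 44, 45, 47, 49, 50, 53, 55, 57, 64, 67, 68, 69, 71, 72, 73, 78, 79, 80, 81, 84, 85, 87, 88}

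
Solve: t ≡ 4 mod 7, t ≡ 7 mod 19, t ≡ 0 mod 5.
M = 7 × 19 × 5 = 665. M₁ = 95, y₁ ≡ 2 mod 7. M₂ = 35, y₂ ≡ 6 mod 19. M₃ = 133, y₃ ≡ 2 mod 5. t = 4×95×2 + 7×35×6 + 0×133×2 ≡ 235 mod 665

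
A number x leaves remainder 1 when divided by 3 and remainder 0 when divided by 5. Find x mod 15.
M = 3 × 5 = 15. M₁ = 5, y₁ ≡ 2 mod 3. M₂ = 3, y₂ ≡ 2 mod 5. x = 1×5×2 + 0×3×2 ≡ 10 mod 15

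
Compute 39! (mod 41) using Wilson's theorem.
(40)! = (39)! × (40) ≡ -1 (mod 41). So (39)! ≡ -1 × (40)^(-1) ≡ (-1)×(-1) = 1 (mod 41)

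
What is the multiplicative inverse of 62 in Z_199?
Since 199 is prime, by Fermat 62^(-1) ≡ 62^{197} ≡ 61 (mod 199). Verify: 62 × 61 = 3782 ≡ 1 (mod 199)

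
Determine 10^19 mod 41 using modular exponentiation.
By repeated squaring (mod 41): 10^{1}≡10, 10^{2}≡18, 10^{4}≡37, 10^{8}≡16, 10^{16}≡10. Then 10^{19} = 10^{16+2+1} ≡ 10 × 18 × 10 ≡ 37 (mod 41)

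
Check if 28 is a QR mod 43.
By Euler's criterion: 28^{21} ≡ 42 (mod 43). Since this equals -1 (≡ 42), 28 is not a QR.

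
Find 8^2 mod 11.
8^{2} = 64 ≡ 9 mod 11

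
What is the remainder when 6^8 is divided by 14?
By repeated squaring (mod 14): 6^{1}≡6, 6^{2}≡8, 6^{4}≡8, 6^{8}≡8. So 6^{8} ≡ 8 (mod 14)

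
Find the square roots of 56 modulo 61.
The square roots of 56 mod 61 are 42 and 19. Verify: 42² = 1764 ≡ 56 (mod 61)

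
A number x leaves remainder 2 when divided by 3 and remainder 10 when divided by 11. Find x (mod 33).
M = 3 × 11 = 33. M₁ = 11, y₁ ≡ 2 (mod 3). M₂ = 3, y₂ ≡ 4 (mod 11). x = 2×11×2 + 10×3×4 ≡ 32 (mod 33)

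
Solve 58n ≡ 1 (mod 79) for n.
Since 79 is prime, by Fermat 58^(-1) ≡ 58^{77} ≡ 15 (mod 79). Verify: 58 × 15 = 870 ≡ 1 (mod 79)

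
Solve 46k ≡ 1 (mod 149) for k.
Since 149 is prime, by Fermat 46^(-1) ≡ 46^{147} ≡ 81 (mod 149). Verify: 46 × 81 = 3726 ≡ 1 (mod 149)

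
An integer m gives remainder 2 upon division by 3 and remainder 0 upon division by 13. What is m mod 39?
M = 3 × 13 = 39. M₁ = 13, y₁ ≡ 1 mod 3. M₂ = 3, y₂ ≡ 9 mod 13. m = 2×13×1 + 0×3×9 ≡ 26 mod 39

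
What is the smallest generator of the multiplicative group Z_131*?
g = 2. Powers: [2, 4, 8, 16, 32, 64, ...] generates all 130 non-zero residues.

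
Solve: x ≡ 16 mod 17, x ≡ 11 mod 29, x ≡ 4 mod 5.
M = 17 × 29 × 5 = 2465. M₁ = 145, y₁ ≡ 2 mod 17. M₂ = 85, y₂ ≡ 14 mod 29. M₃ = 493, y₃ ≡ 2 mod 5. x = 16×145×2 + 11×85×14 + 4×493×2 ≡ 1954 mod 2465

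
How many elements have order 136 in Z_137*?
A prime p has φ(p-1) primitive roots; here φ(136) = 64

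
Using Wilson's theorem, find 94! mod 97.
(96)! = (94)! × (95) × (96) ≡ -1 mod 97. So (94)! ≡ -1 × [(96)(95)]^(-1) ≡ 48 mod 97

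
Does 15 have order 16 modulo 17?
15^{8} ≡ 1 mod 17 and 8 < 16, so ord_17(15) = 8 ≠ 16 and 15 is not a primitive root.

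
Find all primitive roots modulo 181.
There are φ(180) = 48 primitive roots mod 181: {2, 10, 18, 21, 23, 24, 28, 41, 47, 50, 53, 54, 57, 58, 63, 66, 69, 76, 77, 78, 83, 84, 85, 90, 91, 96, 97, 98, 103, 104, 105, 112, 115, 118, 123, 124, 127, 128, 131, 134, 140, 153, 157, 158, 160, 163, 171, 179}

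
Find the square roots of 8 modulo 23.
The square roots of 8 mod 23 are 13 and 10. Verify: 13² = 169 ≡ 8 mod 23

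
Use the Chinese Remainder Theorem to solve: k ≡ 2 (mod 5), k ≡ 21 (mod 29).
M = 5 × 29 = 145. M₁ = 29, y₁ ≡ 4 (mod 5). M₂ = 5, y₂ ≡ 6 (mod 29). k = 2×29×4 + 21×5×6 ≡ 137 (mod 145)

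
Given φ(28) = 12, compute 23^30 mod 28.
By Euler: 23^{12} ≡ 1 (mod 28) since gcd(23, 28) = 1. 30 = 2×12 + 6. So 23^{30} ≡ 23^{6} ≡ 1 (mod 28)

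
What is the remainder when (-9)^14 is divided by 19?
By repeated squaring mod 19: (-9)^{1}≡10, (-9)^{2}≡5, (-9)^{4}≡6, (-9)^{8}≡17. Then (-9)^{14} = (-9)^{8+4+2} ≡ 17 × 6 × 5 ≡ 16 mod 19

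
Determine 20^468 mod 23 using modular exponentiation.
Using Fermat: 20^{22} ≡ 1 (mod 23). 468 ≡ 6 (mod 22). So 20^{468} ≡ 20^{6} ≡ 16 (mod 23)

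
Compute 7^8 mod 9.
By repeated squaring mod 9: 7^{1}≡7, 7^{2}≡4, 7^{4}≡7, 7^{8}≡4. So 7^{8} ≡ 4 mod 9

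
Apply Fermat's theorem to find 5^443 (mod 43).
By Fermat: 5^{42} ≡ 1 (mod 43). 443 ≡ 23 (mod 42). So 5^{443} ≡ 5^{23} ≡ 18 (mod 43)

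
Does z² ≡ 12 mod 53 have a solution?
By Euler's criterion: 12^{26} ≡ 52 mod 53. Since this equals -1 (≡ 52), 12 is not a QR.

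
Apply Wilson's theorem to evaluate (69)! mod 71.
(70)! = (69)! × (70) ≡ -1 (mod 71). So (69)! ≡ -1 × (70)^(-1) ≡ (-1)×(-1) = 1 (mod 71)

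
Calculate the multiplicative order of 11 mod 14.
Powers of 11 mod 14: 11^1≡11, 11^2≡9, 11^3≡1. ord_14(11) = 3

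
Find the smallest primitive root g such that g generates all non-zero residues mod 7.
g = 3. Powers: [3, 2, 6, 4, 5, 1] generates all 6 non-zero residues.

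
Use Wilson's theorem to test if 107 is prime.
(106)! mod 107 = 106. Since 106 ≡ -1 mod 107, 107 is prime.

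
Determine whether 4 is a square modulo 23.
By Euler's criterion: 4^{11} ≡ 1 mod 23. Since this equals 1, 4 is a QR.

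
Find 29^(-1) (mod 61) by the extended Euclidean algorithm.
Extended GCD: 29(-21) + 61(10) = 1. So 29^(-1) ≡ -21 ≡ 40 (mod 61). Verify: 29 × 40 = 1160 ≡ 1 (mod 61)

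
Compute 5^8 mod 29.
By repeated squaring mod 29: 5^{1}≡5, 5^{2}≡25, 5^{4}≡16, 5^{8}≡24. So 5^{8} ≡ 24 mod 29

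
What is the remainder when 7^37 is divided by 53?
By repeated squaring mod 53: 7^{1}≡7, 7^{2}≡49, 7^{4}≡16, 7^{8}≡44, 7^{16}≡28, 7^{32}≡42. Then 7^{37} = 7^{32+4+1} ≡ 42 × 16 × 7 ≡ 40 mod 53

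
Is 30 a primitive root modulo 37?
30^{18} ≡ 1 mod 37 and 18 < 36, so ord_37(30) = 18 ≠ 36 and 30 is not a primitive root.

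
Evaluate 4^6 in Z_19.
By repeated squaring (mod 19): 4^{1}≡4, 4^{2}≡16, 4^{4}≡9. Then 4^{6} = 4^{4+2} ≡ 9 × 16 ≡ 11 (mod 19)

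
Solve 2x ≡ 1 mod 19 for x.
Since 19 is prime, by Fermat 2^(-1) ≡ 2^{17} ≡ 10 mod 19. Verify: 2 × 10 = 20 ≡ 1 mod 19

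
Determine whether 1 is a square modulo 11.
By Euler's criterion: 1^{5} ≡ 1 mod 11. Since this equals 1, 1 is a QR.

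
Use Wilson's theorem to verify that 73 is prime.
(72)! mod 73 = 72. Since this equals -1 (mod 73), Wilson confirms 73 is prime.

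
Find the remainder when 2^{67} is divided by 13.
By Fermat: 2^{12} ≡ 1 (mod 13). 67 = 5×12 + 7. So 2^{67} ≡ 2^{7} ≡ 11 (mod 13)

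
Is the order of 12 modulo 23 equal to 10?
Powers of 12 mod 23: 12^1≡12, 12^2≡6, 12^3≡3, 12^4≡13, 12^5≡18, 12^6≡9, 12^7≡16, 12^8≡8, 12^9≡4, 12^10≡2, 12^11≡1. 12^10≡2≢1, so ord ≠ 10. No, the actual order is 11.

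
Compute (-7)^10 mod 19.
By repeated squaring (mod 19): (-7)^{1}≡12, (-7)^{2}≡11, (-7)^{4}≡7, (-7)^{8}≡11. Then (-7)^{10} = (-7)^{8+2} ≡ 11 × 11 ≡ 7 (mod 19)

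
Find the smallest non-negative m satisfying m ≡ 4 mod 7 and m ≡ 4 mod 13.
M = 7 × 13 = 91. M₁ = 13, y₁ ≡ 6 mod 7. M₂ = 7, y₂ ≡ 2 mod 13. m = 4×13×6 + 4×7×2 ≡ 4 mod 91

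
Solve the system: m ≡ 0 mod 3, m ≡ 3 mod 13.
M = 3 × 13 = 39. M₁ = 13, y₁ ≡ 1 mod 3. M₂ = 3, y₂ ≡ 9 mod 13. m = 0×13×1 + 3×3×9 ≡ 3 mod 39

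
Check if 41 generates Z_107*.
41^{53} ≡ 1 (mod 107) and 53 < 106, so ord_107(41) = 53 ≠ 106 and 41 is not a primitive root.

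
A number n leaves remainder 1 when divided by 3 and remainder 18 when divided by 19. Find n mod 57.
M = 3 × 19 = 57. M₁ = 19, y₁ ≡ 1 mod 3. M₂ = 3, y₂ ≡ 13 mod 19. n = 1×19×1 + 18×3×13 ≡ 37 mod 57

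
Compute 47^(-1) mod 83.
Since 83 is prime, by Fermat 47^(-1) ≡ 47^{81} ≡ 53 mod 83. Verify: 47 × 53 = 2491 ≡ 1 mod 83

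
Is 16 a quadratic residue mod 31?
By Euler's criterion: 16^{15} ≡ 1 mod 31. Since this equals 1, 16 is a QR.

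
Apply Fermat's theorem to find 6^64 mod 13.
By Fermat: 6^{12} ≡ 1 mod 13. 64 = 5×12 + 4. So 6^{64} ≡ 6^{4} ≡ 9 mod 13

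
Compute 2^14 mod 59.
By repeated squaring mod 59: 2^{1}≡2, 2^{2}≡4, 2^{4}≡16, 2^{8}≡20. Then 2^{14} = 2^{8+4+2} ≡ 20 × 16 × 4 ≡ 41 mod 59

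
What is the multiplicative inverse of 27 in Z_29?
Since 29 is prime, by Fermat 27^(-1) ≡ 27^{27} ≡ 14 (mod 29). Verify: 27 × 14 = 378 ≡ 1 (mod 29)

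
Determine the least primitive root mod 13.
g = 2. Powers: [2, 4, 8, 3, 6, 12, 11, 9, 5, 10, ...] generates all 12 non-zero residues.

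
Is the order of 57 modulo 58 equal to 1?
Powers of 57 mod 58: 57^1≡57, 57^2≡1. 57^1≡57≢1, so ord ≠ 1. No, the actual order is 2.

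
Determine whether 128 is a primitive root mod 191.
128^{95} ≡ 1 (mod 191) and 95 < 190, so ord_191(128) = 95 ≠ 190 and 128 is not a primitive root.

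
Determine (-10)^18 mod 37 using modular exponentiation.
By repeated squaring mod 37: (-10)^{1}≡27, (-10)^{2}≡26, (-10)^{4}≡10, (-10)^{8}≡26, (-10)^{16}≡10. Then (-10)^{18} = (-10)^{16+2} ≡ 10 × 26 ≡ 1 mod 37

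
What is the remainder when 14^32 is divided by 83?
By repeated squaring mod 83: 14^{1}≡14, 14^{2}≡30, 14^{4}≡70, 14^{8}≡3, 14^{16}≡9, 14^{32}≡81. So 14^{32} ≡ 81 mod 83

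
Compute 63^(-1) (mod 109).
Since 109 is prime, by Fermat 63^(-1) ≡ 63^{107} ≡ 45 (mod 109). Verify: 63 × 45 = 2835 ≡ 1 (mod 109)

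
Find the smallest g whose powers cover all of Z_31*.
g = 3. For each prime q|30: 3^{15}≡30, 3^{10}≡25, 3^{6}≡16, none ≡ 1, so ord_31(3) = 30 and 3 is a primitive root.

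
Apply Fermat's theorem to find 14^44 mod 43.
By Fermat: 14^{42} ≡ 1 mod 43. So 14^{44} = 14^{42} · 14^{2} ≡ 14^{2} ≡ 24 mod 43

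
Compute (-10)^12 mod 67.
By repeated squaring mod 67: (-10)^{1}≡57, (-10)^{2}≡33, (-10)^{4}≡17, (-10)^{8}≡21. Then (-10)^{12} = (-10)^{8+4} ≡ 21 × 17 ≡ 22 mod 67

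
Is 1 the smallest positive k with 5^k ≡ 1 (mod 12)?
Powers of 5 mod 12: 5^1≡5, 5^2≡1. 5^1≡5≢1, so ord ≠ 1. No, the actual order is 2.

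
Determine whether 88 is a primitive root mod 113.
88^{56} ≡ 1 (mod 113) and 56 < 112, so ord_113(88) = 56 ≠ 112 and 88 is not a primitive root.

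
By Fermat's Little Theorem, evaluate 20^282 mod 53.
By Fermat: 20^{52} ≡ 1 mod 53. 282 ≡ 22 mod 52. So 20^{282} ≡ 20^{22} ≡ 38 mod 53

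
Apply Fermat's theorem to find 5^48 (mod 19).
By Fermat: 5^{18} ≡ 1 (mod 19). 48 = 2×18 + 12. So 5^{48} ≡ 5^{12} ≡ 11 (mod 19)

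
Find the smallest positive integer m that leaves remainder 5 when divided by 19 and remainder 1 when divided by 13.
M = 19 × 13 = 247. M₁ = 13, y₁ ≡ 3 mod 19. M₂ = 19, y₂ ≡ 11 mod 13. m = 5×13×3 + 1×19×11 ≡ 157 mod 247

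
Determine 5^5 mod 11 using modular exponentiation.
By repeated squaring (mod 11): 5^{1}≡5, 5^{2}≡3, 5^{4}≡9. Then 5^{5} = 5^{4+1} ≡ 9 × 5 ≡ 1 (mod 11)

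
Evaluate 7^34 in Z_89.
By repeated squaring mod 89: 7^{1}≡7, 7^{2}≡49, 7^{4}≡87, 7^{8}≡4, 7^{16}≡16, 7^{32}≡78. Then 7^{34} = 7^{32+2} ≡ 78 × 49 ≡ 84 mod 89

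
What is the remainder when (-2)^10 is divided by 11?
Using Fermat: (-2)^{10} ≡ 1 (mod 11). 10 ≡ 0 (mod 10). So (-2)^{10} ≡ (-2)^{0} ≡ 1 (mod 11)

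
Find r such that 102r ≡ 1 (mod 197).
Since 197 is prime, by Fermat 102^(-1) ≡ 102^{195} ≡ 141 (mod 197). Verify: 102 × 141 = 14382 ≡ 1 (mod 197)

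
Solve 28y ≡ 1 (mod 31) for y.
Since 31 is prime, by Fermat 28^(-1) ≡ 28^{29} ≡ 10 (mod 31). Verify: 28 × 10 = 280 ≡ 1 (mod 31)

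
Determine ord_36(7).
Powers of 7 mod 36: 7^1≡7, 7^2≡13, 7^3≡19, 7^4≡25, 7^5≡31, 7^6≡1. Order = 6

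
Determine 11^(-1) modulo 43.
Since 43 is prime, by Fermat 11^(-1) ≡ 11^{41} ≡ 4 mod 43. Verify: 11 × 4 = 44 ≡ 1 mod 43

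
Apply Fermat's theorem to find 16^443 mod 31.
By Fermat: 16^{30} ≡ 1 mod 31. 443 ≡ 23 mod 30. So 16^{443} ≡ 16^{23} ≡ 4 mod 31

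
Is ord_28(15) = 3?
Powers of 15 mod 28: 15^1≡15, 15^2≡1. Already 15^2≡1, so the order is 2 < 3. No, the actual order is 2.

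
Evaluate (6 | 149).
(6/149) = 6^{74} mod 149 = 1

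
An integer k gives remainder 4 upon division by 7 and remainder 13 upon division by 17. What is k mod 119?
M = 7 × 17 = 119. M₁ = 17, y₁ ≡ 5 mod 7. M₂ = 7, y₂ ≡ 5 mod 17. k = 4×17×5 + 13×7×5 ≡ 81 mod 119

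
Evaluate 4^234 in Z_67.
Using Fermat: 4^{66} ≡ 1 mod 67. 234 ≡ 36 mod 66. So 4^{234} ≡ 4^{36} ≡ 64 mod 67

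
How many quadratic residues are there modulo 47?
The squaring map on Z_47* is 2-to-1, so there are (46)/2 = 23 QRs.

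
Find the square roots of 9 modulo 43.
The square roots of 9 mod 43 are 40 and 3. Verify: 40² = 1600 ≡ 9 (mod 43)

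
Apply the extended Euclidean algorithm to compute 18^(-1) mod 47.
Extended GCD: 18(-13) + 47(5) = 1. So 18^(-1) ≡ -13 ≡ 34 (mod 47). Verify: 18 × 34 = 612 ≡ 1 (mod 47)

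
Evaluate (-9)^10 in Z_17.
By repeated squaring (mod 17): (-9)^{1}≡8, (-9)^{2}≡13, (-9)^{4}≡16, (-9)^{8}≡1. Then (-9)^{10} = (-9)^{8+2} ≡ 1 × 13 ≡ 13 (mod 17)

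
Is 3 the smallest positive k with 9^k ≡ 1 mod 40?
Powers of 9 mod 40: 9^1≡9, 9^2≡1. Already 9^2≡1, so the order is 2 < 3. No, the actual order is 2.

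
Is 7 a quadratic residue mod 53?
By Euler's criterion: 7^{26} ≡ 1 mod 53. Since this equals 1, 7 is a QR.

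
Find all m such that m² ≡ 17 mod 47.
The square roots of 17 mod 47 are 8 and 39. Verify: 8² = 64 ≡ 17 mod 47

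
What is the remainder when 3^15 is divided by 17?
By repeated squaring (mod 17): 3^{1}≡3, 3^{2}≡9, 3^{4}≡13, 3^{8}≡16. Then 3^{15} = 3^{8+4+2+1} ≡ 16 × 13 × 9 × 3 ≡ 6 (mod 17)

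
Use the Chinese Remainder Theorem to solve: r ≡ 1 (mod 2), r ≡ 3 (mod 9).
M = 2 × 9 = 18. M₁ = 9, y₁ ≡ 1 (mod 2). M₂ = 2, y₂ ≡ 5 (mod 9). r = 1×9×1 + 3×2×5 ≡ 3 (mod 18)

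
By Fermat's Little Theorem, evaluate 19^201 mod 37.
By Fermat: 19^{36} ≡ 1 mod 37. 201 ≡ 21 mod 36. So 19^{201} ≡ 19^{21} ≡ 23 mod 37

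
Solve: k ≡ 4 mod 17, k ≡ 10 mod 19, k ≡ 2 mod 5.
M = 17 × 19 × 5 = 1615. M₁ = 95, y₁ ≡ 12 mod 17. M₂ = 85, y₂ ≡ 17 mod 19. M₃ = 323, y₃ ≡ 2 mod 5. k = 4×95×12 + 10×85×17 + 2×323×2 ≡ 922 mod 1615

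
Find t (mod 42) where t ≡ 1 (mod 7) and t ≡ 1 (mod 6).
M = 7 × 6 = 42. M₁ = 6, y₁ ≡ 6 (mod 7). M₂ = 7, y₂ ≡ 1 (mod 6). t = 1×6×6 + 1×7×1 ≡ 1 (mod 42)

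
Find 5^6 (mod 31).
By repeated squaring (mod 31): 5^{1}≡5, 5^{2}≡25, 5^{4}≡5. Then 5^{6} = 5^{4+2} ≡ 5 × 25 ≡ 1 (mod 31)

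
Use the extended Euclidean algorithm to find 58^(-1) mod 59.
Extended GCD: 58(-1) + 59(1) = 1. So 58^(-1) ≡ -1 ≡ 58 mod 59. Verify: 58 × 58 = 3364 ≡ 1 mod 59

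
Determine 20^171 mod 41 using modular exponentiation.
Using Fermat: 20^{40} ≡ 1 mod 41. 171 ≡ 11 mod 40. So 20^{171} ≡ 20^{11} ≡ 21 mod 41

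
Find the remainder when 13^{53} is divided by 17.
By Fermat: 13^{16} ≡ 1 mod 17. 53 = 3×16 + 5. So 13^{53} ≡ 13^{5} ≡ 13 mod 17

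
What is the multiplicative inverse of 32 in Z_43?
Since 43 is prime, by Fermat 32^(-1) ≡ 32^{41} ≡ 39 (mod 43). Verify: 32 × 39 = 1248 ≡ 1 (mod 43)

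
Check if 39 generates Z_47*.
ord_47(39) divides 46. For each prime q|46: 39^{23}≡46, 39^{2}≡17, none ≡ 1. So 39 has order 46 and is a primitive root mod 47.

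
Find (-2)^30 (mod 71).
By repeated squaring (mod 71): (-2)^{1}≡69, (-2)^{2}≡4, (-2)^{4}≡16, (-2)^{8}≡43, (-2)^{16}≡3. Then (-2)^{30} = (-2)^{16+8+4+2} ≡ 3 × 43 × 16 × 4 ≡ 20 (mod 71)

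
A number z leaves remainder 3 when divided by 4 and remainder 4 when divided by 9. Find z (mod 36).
M = 4 × 9 = 36. M₁ = 9, y₁ ≡ 1 (mod 4). M₂ = 4, y₂ ≡ 7 (mod 9). z = 3×9×1 + 4×4×7 ≡ 31 (mod 36)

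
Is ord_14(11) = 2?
Powers of 11 mod 14: 11^1≡11, 11^2≡9, 11^3≡1. 11^2≡9≢1, so ord ≠ 2. No, the actual order is 3.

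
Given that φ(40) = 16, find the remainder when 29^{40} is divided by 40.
By Euler: 29^{16} ≡ 1 mod 40 since gcd(29, 40) = 1. 40 = 2×16 + 8. So 29^{40} ≡ 29^{8} ≡ 1 mod 40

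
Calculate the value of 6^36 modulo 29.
Using Fermat: 6^{28} ≡ 1 mod 29. 36 ≡ 8 mod 28. So 6^{36} ≡ 6^{8} ≡ 23 mod 29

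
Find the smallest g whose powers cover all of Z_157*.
g = 5. Powers: [5, 25, 125, 154, 142, 82, 96, ...] generates all 156 non-zero residues.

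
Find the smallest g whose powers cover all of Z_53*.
g = 2. For each prime q|52: 2^{26}≡52, 2^{4}≡16, none ≡ 1, so ord_53(2) = 52 and 2 is a primitive root.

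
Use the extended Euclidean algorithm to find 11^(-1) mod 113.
Extended GCD: 11(-41) + 113(4) = 1. So 11^(-1) ≡ -41 ≡ 72 (mod 113). Verify: 11 × 72 = 792 ≡ 1 (mod 113)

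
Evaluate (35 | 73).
(35/73) = 35^{36} mod 73 = 1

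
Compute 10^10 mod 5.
By repeated squaring (mod 5): 10^{1}≡0, 10^{2}≡0, 10^{4}≡0, 10^{8}≡0. Then 10^{10} = 10^{8+2} ≡ 0 × 0 ≡ 0 (mod 5)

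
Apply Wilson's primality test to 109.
(108)! mod 109 = 108. Since 108 ≡ -1 mod 109, 109 is prime.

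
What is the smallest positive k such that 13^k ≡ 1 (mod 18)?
Powers of 13 mod 18: 13^1≡13, 13^2≡7, 13^3≡1. So the order of 13 is 3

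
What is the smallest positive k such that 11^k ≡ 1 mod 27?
Powers of 11 mod 27: 11^1≡11, 11^2≡13, 11^3≡8, 11^4≡7, 11^5≡23, 11^6≡10, 11^7≡2, 11^8≡22, 11^9≡26, 11^10≡16, 11^11≡14, 11^12≡19, 11^13≡20, 11^14≡4, 11^15≡17, 11^16≡25, 11^17≡5, 11^18≡1. So the order of 11 is 18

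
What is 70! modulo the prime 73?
(72)! = (70)! × (71) × (72) ≡ -1 (mod 73). So (70)! ≡ -1 × [(72)(71)]^(-1) ≡ 36 (mod 73)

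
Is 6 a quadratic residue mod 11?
By Euler's criterion: 6^{5} ≡ 10 mod 11. Since this equals -1 (≡ 10), 6 is not a QR.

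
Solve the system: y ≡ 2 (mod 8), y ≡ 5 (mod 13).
M = 8 × 13 = 104. M₁ = 13, y₁ ≡ 5 (mod 8). M₂ = 8, y₂ ≡ 5 (mod 13). y = 2×13×5 + 5×8×5 ≡ 18 (mod 104)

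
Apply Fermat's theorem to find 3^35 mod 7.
By Fermat: 3^{6} ≡ 1 mod 7. 35 = 5×6 + 5. So 3^{35} ≡ 3^{5} ≡ 5 mod 7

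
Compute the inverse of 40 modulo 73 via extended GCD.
Extended GCD: 40(-31) + 73(17) = 1. So 40^(-1) ≡ -31 ≡ 42 mod 73. Verify: 40 × 42 = 1680 ≡ 1 mod 73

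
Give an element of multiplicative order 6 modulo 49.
19 has order 6 mod 49 since 19^{6} ≡ 1 mod 49 and no smaller power works.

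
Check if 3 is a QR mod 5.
By Euler's criterion: 3^{2} ≡ 4 (mod 5). Since this equals -1 (≡ 4), 3 is not a QR.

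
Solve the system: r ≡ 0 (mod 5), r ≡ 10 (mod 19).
M = 5 × 19 = 95. M₁ = 19, y₁ ≡ 4 (mod 5). M₂ = 5, y₂ ≡ 4 (mod 19). r = 0×19×4 + 10×5×4 ≡ 10 (mod 95)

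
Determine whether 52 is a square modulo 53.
By Euler's criterion: 52^{26} ≡ 1 mod 53. Since this equals 1, 52 is a QR.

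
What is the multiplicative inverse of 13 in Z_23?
Since 23 is prime, by Fermat 13^(-1) ≡ 13^{21} ≡ 16 (mod 23). Verify: 13 × 16 = 208 ≡ 1 (mod 23)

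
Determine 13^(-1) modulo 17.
Since 17 is prime, by Fermat 13^(-1) ≡ 13^{15} ≡ 4 (mod 17). Verify: 13 × 4 = 52 ≡ 1 (mod 17)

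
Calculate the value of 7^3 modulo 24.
7^{3} = 343 ≡ 7 (mod 24)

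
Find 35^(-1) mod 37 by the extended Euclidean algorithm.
Extended GCD: 35(18) + 37(-17) = 1. So 35^(-1) ≡ 18 mod 37. Verify: 35 × 18 = 630 ≡ 1 mod 37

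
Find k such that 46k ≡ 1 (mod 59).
Since 59 is prime, by Fermat 46^(-1) ≡ 46^{57} ≡ 9 (mod 59). Verify: 46 × 9 = 414 ≡ 1 (mod 59)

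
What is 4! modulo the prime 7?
(6)! = (4)! × (5) × (6) ≡ -1 mod 7. So (4)! ≡ -1 × [(6)(5)]^(-1) ≡ 3 mod 7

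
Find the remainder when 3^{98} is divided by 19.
By Fermat: 3^{18} ≡ 1 mod 19. 98 = 5×18 + 8. So 3^{98} ≡ 3^{8} ≡ 6 mod 19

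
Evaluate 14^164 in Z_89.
Using Fermat: 14^{88} ≡ 1 mod 89. 164 ≡ 76 mod 88. So 14^{164} ≡ 14^{76} ≡ 50 mod 89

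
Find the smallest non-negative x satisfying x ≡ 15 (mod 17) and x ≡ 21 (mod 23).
M = 17 × 23 = 391. M₁ = 23, y₁ ≡ 3 (mod 17). M₂ = 17, y₂ ≡ 19 (mod 23). x = 15×23×3 + 21×17×19 ≡ 389 (mod 391)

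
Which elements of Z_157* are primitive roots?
There are φ(156) = 48 primitive roots mod 157: {5, 6, 15, 18, 20, 21, 24, 26, 34, 38, 43, 53, 55, 60, 61, 62, 63, 66, 69, 70, 72, 73, 74, 77, 80, 83, 84, 85, 87, 88, 91, 94, 95, 96, 97, 102, 104, 114, 119, 123, 131, 133, 136, 137, 139, 142, 151, 152}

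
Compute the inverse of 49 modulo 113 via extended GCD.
Extended GCD: 49(30) + 113(-13) = 1. So 49^(-1) ≡ 30 mod 113. Verify: 49 × 30 = 1470 ≡ 1 mod 113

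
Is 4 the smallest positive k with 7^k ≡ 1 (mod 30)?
Powers of 7 mod 30: 7^1≡7, 7^2≡19, 7^3≡13, 7^4≡1. First k with 7^k≡1 is k=4. Yes, ord_30(7) = 4.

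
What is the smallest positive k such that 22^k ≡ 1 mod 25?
Powers of 22 mod 25: 22^1≡22, 22^2≡9, 22^3≡23, 22^4≡6, 22^5≡7, 22^6≡4, 22^7≡13, 22^8≡11, 22^9≡17, 22^10≡24, 22^11≡3, 22^12≡16, 22^13≡2, 22^14≡19, 22^15≡18, 22^16≡21, 22^17≡12, 22^18≡14, 22^19≡8, 22^20≡1. Order = 20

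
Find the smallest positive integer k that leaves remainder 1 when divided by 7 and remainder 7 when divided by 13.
M = 7 × 13 = 91. M₁ = 13, y₁ ≡ 6 (mod 7). M₂ = 7, y₂ ≡ 2 (mod 13). k = 1×13×6 + 7×7×2 ≡ 85 (mod 91)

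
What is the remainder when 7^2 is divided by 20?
7^{2} = 49 ≡ 9 mod 20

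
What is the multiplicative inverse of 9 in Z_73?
Since 73 is prime, by Fermat 9^(-1) ≡ 9^{71} ≡ 65 mod 73. Verify: 9 × 65 = 585 ≡ 1 mod 73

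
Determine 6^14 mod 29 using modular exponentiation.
By repeated squaring (mod 29): 6^{1}≡6, 6^{2}≡7, 6^{4}≡20, 6^{8}≡23. Then 6^{14} = 6^{8+4+2} ≡ 23 × 20 × 7 ≡ 1 (mod 29)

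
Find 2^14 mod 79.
By repeated squaring mod 79: 2^{1}≡2, 2^{2}≡4, 2^{4}≡16, 2^{8}≡19. Then 2^{14} = 2^{8+4+2} ≡ 19 × 16 × 4 ≡ 31 mod 79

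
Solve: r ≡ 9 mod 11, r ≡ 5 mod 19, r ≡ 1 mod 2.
M = 11 × 19 × 2 = 418. M₁ = 38, y₁ ≡ 9 mod 11. M₂ = 22, y₂ ≡ 13 mod 19. M₃ = 209, y₃ ≡ 1 mod 2. r = 9×38×9 + 5×22×13 + 1×209×1 ≡ 119 mod 418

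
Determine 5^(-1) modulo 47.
Since 47 is prime, by Fermat 5^(-1) ≡ 5^{45} ≡ 19 (mod 47). Verify: 5 × 19 = 95 ≡ 1 (mod 47)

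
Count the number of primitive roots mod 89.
Number of primitive roots mod 89 = φ(p-1) = φ(88) = 40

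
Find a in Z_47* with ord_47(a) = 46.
5 has order 46 mod 47 since 5^{46} ≡ 1 (mod 47) and no smaller power works.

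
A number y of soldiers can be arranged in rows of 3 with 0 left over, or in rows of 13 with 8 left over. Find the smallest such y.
M = 3 × 13 = 39. M₁ = 13, y₁ ≡ 1 mod 3. M₂ = 3, y₂ ≡ 9 mod 13. y = 0×13×1 + 8×3×9 ≡ 21 mod 39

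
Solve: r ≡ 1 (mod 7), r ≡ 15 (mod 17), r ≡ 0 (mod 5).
M = 7 × 17 × 5 = 595. M₁ = 85, y₁ ≡ 1 (mod 7). M₂ = 35, y₂ ≡ 1 (mod 17). M₃ = 119, y₃ ≡ 4 (mod 5). r = 1×85×1 + 15×35×1 + 0×119×4 ≡ 15 (mod 595)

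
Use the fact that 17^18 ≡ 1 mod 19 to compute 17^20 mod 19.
By Fermat: 17^{18} ≡ 1 mod 19. So 17^{20} = 17^{18} · 17^{2} ≡ 17^{2} ≡ 4 mod 19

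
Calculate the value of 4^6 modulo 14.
By repeated squaring mod 14: 4^{1}≡4, 4^{2}≡2, 4^{4}≡4. Then 4^{6} = 4^{4+2} ≡ 4 × 2 ≡ 8 mod 14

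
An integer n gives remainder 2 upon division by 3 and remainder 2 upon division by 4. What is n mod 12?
M = 3 × 4 = 12. M₁ = 4, y₁ ≡ 1 mod 3. M₂ = 3, y₂ ≡ 3 mod 4. n = 2×4×1 + 2×3×3 ≡ 2 mod 12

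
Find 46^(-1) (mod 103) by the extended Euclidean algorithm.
Extended GCD: 46(-47) + 103(21) = 1. So 46^(-1) ≡ -47 ≡ 56 (mod 103). Verify: 46 × 56 = 2576 ≡ 1 (mod 103)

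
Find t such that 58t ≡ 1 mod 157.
Since 157 is prime, by Fermat 58^(-1) ≡ 58^{155} ≡ 111 mod 157. Verify: 58 × 111 = 6438 ≡ 1 mod 157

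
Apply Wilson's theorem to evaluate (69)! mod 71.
(70)! = (69)! × (70) ≡ -1 (mod 71). So (69)! ≡ -1 × (70)^(-1) ≡ (-1)×(-1) = 1 (mod 71)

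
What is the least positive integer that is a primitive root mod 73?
g = 5. For each prime q|72: 5^{36}≡72, 5^{24}≡8, none ≡ 1, so ord_73(5) = 72 and 5 is a primitive root.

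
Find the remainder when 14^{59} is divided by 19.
By Fermat: 14^{18} ≡ 1 (mod 19). 59 = 3×18 + 5. So 14^{59} ≡ 14^{5} ≡ 10 (mod 19)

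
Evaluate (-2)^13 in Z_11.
Using Fermat: (-2)^{10} ≡ 1 (mod 11). 13 ≡ 3 (mod 10). So (-2)^{13} ≡ (-2)^{3} ≡ 3 (mod 11)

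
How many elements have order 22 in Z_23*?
There are φ(23-1) = φ(22) = 10 primitive roots modulo 23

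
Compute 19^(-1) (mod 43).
Since 43 is prime, by Fermat 19^(-1) ≡ 19^{41} ≡ 34 (mod 43). Verify: 19 × 34 = 646 ≡ 1 (mod 43)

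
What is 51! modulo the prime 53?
(52)! = (51)! × (52) ≡ -1 (mod 53). So (51)! ≡ -1 × (52)^(-1) ≡ (-1)×(-1) = 1 (mod 53)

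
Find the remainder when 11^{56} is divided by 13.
By Fermat: 11^{12} ≡ 1 (mod 13). 56 = 4×12 + 8. So 11^{56} ≡ 11^{8} ≡ 9 (mod 13)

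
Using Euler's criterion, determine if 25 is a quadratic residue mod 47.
By Euler's criterion: 25^{23} ≡ 1 (mod 47). Since this equals 1, 25 is a QR.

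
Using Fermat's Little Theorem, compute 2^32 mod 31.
By Fermat: 2^{30} ≡ 1 (mod 31). So 2^{32} = 2^{30} · 2^{2} ≡ 2^{2} ≡ 4 (mod 31)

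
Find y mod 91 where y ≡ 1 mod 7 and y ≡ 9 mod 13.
M = 7 × 13 = 91. M₁ = 13, y₁ ≡ 6 mod 7. M₂ = 7, y₂ ≡ 2 mod 13. y = 1×13×6 + 9×7×2 ≡ 22 mod 91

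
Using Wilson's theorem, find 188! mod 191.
(190)! = (188)! × (189) × (190) ≡ -1 mod 191. So (188)! ≡ -1 × [(190)(189)]^(-1) ≡ 95 mod 191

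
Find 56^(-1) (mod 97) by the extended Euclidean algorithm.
Extended GCD: 56(26) + 97(-15) = 1. So 56^(-1) ≡ 26 (mod 97). Verify: 56 × 26 = 1456 ≡ 1 (mod 97)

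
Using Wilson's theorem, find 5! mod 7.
(6)! = (5)! × (6) ≡ -1 (mod 7). So (5)! ≡ -1 × (6)^(-1) ≡ (-1)×(-1) = 1 (mod 7)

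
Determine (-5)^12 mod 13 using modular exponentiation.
Using Fermat: (-5)^{12} ≡ 1 (mod 13). 12 ≡ 0 (mod 12). So (-5)^{12} ≡ (-5)^{0} ≡ 1 (mod 13)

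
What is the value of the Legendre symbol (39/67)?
(39/67) = 39^{33} mod 67 = 1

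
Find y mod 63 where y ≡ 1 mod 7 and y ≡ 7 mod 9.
M = 7 × 9 = 63. M₁ = 9, y₁ ≡ 4 mod 7. M₂ = 7, y₂ ≡ 4 mod 9. y = 1×9×4 + 7×7×4 ≡ 43 mod 63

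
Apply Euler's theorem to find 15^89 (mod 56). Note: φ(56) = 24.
By Euler: 15^{24} ≡ 1 (mod 56) since gcd(15, 56) = 1. 89 = 3×24 + 17. So 15^{89} ≡ 15^{17} ≡ 15 (mod 56)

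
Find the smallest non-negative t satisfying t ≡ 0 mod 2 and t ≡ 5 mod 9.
M = 2 × 9 = 18. M₁ = 9, y₁ ≡ 1 mod 2. M₂ = 2, y₂ ≡ 5 mod 9. t = 0×9×1 + 5×2×5 ≡ 14 mod 18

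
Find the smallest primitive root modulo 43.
g = 3. For each prime q|42: 3^{21}≡42, 3^{14}≡36, 3^{6}≡41, none ≡ 1, so ord_43(3) = 42 and 3 is a primitive root.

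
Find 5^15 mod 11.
Using Fermat: 5^{10} ≡ 1 mod 11. 15 ≡ 5 mod 10. So 5^{15} ≡ 5^{5} ≡ 1 mod 11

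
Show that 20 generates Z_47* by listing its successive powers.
20^1, 20^2, ..., 20^{46} mod 47: [20, 24, 10, 12, 5, 6, 26, 3, 13, 25, 30, 36, 15, 18, 31, 9, 39, 28, 43, 14, 45, 7, 46, 27, 23, 37, 35, 42, 41, 21, 44, 34, 22, 17, 11, 32, 29, 16, 38, 8, 19, 4, 33, 2, 40, 1]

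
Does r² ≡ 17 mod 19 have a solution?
By Euler's criterion: 17^{9} ≡ 1 mod 19. Since this equals 1, 17 is a QR.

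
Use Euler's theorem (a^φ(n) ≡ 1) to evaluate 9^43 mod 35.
By Euler: 9^{24} ≡ 1 (mod 35) since gcd(9, 35) = 1. 43 = 1×24 + 19. So 9^{43} ≡ 9^{19} ≡ 9 (mod 35)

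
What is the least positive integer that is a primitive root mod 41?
g = 6. For each prime q|40: 6^{20}≡40, 6^{8}≡10, none ≡ 1, so ord_41(6) = 40 and 6 is a primitive root.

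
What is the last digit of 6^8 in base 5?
Using Fermat: 6^{4} ≡ 1 (mod 5). 8 ≡ 0 (mod 4). So 6^{8} ≡ 6^{0} ≡ 1 (mod 5)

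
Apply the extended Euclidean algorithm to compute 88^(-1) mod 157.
Extended GCD: 88(-66) + 157(37) = 1. So 88^(-1) ≡ -66 ≡ 91 mod 157. Verify: 88 × 91 = 8008 ≡ 1 mod 157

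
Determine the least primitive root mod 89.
g = 3. For each prime q|88: 3^{44}≡88, 3^{8}≡64, none ≡ 1, so ord_89(3) = 88 and 3 is a primitive root.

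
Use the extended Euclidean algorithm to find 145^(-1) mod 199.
Extended GCD: 145(70) + 199(-51) = 1. So 145^(-1) ≡ 70 (mod 199). Verify: 145 × 70 = 10150 ≡ 1 (mod 199)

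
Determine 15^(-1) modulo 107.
Since 107 is prime, by Fermat 15^(-1) ≡ 15^{105} ≡ 50 (mod 107). Verify: 15 × 50 = 750 ≡ 1 (mod 107)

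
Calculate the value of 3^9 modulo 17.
By repeated squaring mod 17: 3^{1}≡3, 3^{2}≡9, 3^{4}≡13, 3^{8}≡16. Then 3^{9} = 3^{8+1} ≡ 16 × 3 ≡ 14 mod 17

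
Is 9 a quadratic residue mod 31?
By Euler's criterion: 9^{15} ≡ 1 mod 31. Since this equals 1, 9 is a QR.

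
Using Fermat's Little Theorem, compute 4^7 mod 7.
By Fermat: 4^{6} ≡ 1 mod 7. So 4^{7} = 4^{6} · 4^{1} ≡ 4^{1} ≡ 4 mod 7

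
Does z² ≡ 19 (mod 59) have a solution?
By Euler's criterion: 19^{29} ≡ 1 (mod 59). Since this equals 1, 19 is a QR.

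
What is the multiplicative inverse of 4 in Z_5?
Since 5 is prime, by Fermat 4^(-1) ≡ 4^{3} ≡ 4 (mod 5). Verify: 4 × 4 = 16 ≡ 1 (mod 5)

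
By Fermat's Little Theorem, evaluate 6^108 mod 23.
By Fermat: 6^{22} ≡ 1 (mod 23). 108 = 4×22 + 20. So 6^{108} ≡ 6^{20} ≡ 16 (mod 23)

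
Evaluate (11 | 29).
(11/29) = 11^{14} mod 29 = -1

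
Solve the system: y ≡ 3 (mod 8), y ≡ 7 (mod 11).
M = 8 × 11 = 88. M₁ = 11, y₁ ≡ 3 (mod 8). M₂ = 8, y₂ ≡ 7 (mod 11). y = 3×11×3 + 7×8×7 ≡ 51 (mod 88)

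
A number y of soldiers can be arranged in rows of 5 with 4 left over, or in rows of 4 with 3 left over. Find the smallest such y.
M = 5 × 4 = 20. M₁ = 4, y₁ ≡ 4 mod 5. M₂ = 5, y₂ ≡ 1 mod 4. y = 4×4×4 + 3×5×1 ≡ 19 mod 20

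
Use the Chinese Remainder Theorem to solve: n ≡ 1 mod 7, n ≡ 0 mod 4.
M = 7 × 4 = 28. M₁ = 4, y₁ ≡ 2 mod 7. M₂ = 7, y₂ ≡ 3 mod 4. n = 1×4×2 + 0×7×3 ≡ 8 mod 28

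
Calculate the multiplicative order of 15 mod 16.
Powers of 15 mod 16: 15^1≡15, 15^2≡1. So the order of 15 is 2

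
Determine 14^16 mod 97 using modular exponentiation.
By repeated squaring mod 97: 14^{1}≡14, 14^{2}≡2, 14^{4}≡4, 14^{8}≡16, 14^{16}≡62. So 14^{16} ≡ 62 mod 97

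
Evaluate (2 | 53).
(2/53) = 2^{26} mod 53 = -1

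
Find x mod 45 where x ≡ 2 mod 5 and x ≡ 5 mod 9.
M = 5 × 9 = 45. M₁ = 9, y₁ ≡ 4 mod 5. M₂ = 5, y₂ ≡ 2 mod 9. x = 2×9×4 + 5×5×2 ≡ 32 mod 45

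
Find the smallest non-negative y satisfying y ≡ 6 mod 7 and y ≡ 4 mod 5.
M = 7 × 5 = 35. M₁ = 5, y₁ ≡ 3 mod 7. M₂ = 7, y₂ ≡ 3 mod 5. y = 6×5×3 + 4×7×3 ≡ 34 mod 35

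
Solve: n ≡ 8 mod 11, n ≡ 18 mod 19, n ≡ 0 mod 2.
M = 11 × 19 × 2 = 418. M₁ = 38, y₁ ≡ 9 mod 11. M₂ = 22, y₂ ≡ 13 mod 19. M₃ = 209, y₃ ≡ 1 mod 2. n = 8×38×9 + 18×22×13 + 0×209×1 ≡ 360 mod 418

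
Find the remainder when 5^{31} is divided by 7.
By Fermat: 5^{6} ≡ 1 (mod 7). 31 = 5×6 + 1. So 5^{31} ≡ 5^{1} ≡ 5 (mod 7)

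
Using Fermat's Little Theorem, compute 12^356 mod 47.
By Fermat: 12^{46} ≡ 1 mod 47. 356 ≡ 34 mod 46. So 12^{356} ≡ 12^{34} ≡ 2 mod 47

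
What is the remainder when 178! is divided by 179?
By Wilson's theorem, (178)! ≡ -1 ≡ 178 (mod 179)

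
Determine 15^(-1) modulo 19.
Since 19 is prime, by Fermat 15^(-1) ≡ 15^{17} ≡ 14 (mod 19). Verify: 15 × 14 = 210 ≡ 1 (mod 19)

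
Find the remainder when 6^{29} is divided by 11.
By Fermat: 6^{10} ≡ 1 mod 11. 29 = 2×10 + 9. So 6^{29} ≡ 6^{9} ≡ 2 mod 11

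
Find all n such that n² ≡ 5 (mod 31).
The square roots of 5 mod 31 are 25 and 6. Verify: 25² = 625 ≡ 5 (mod 31)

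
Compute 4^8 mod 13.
By repeated squaring mod 13: 4^{1}≡4, 4^{2}≡3, 4^{4}≡9, 4^{8}≡3. So 4^{8} ≡ 3 mod 13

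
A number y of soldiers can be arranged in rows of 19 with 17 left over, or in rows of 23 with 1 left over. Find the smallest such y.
M = 19 × 23 = 437. M₁ = 23, y₁ ≡ 5 mod 19. M₂ = 19, y₂ ≡ 17 mod 23. y = 17×23×5 + 1×19×17 ≡ 93 mod 437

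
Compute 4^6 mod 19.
By repeated squaring (mod 19): 4^{1}≡4, 4^{2}≡16, 4^{4}≡9. Then 4^{6} = 4^{4+2} ≡ 9 × 16 ≡ 11 (mod 19)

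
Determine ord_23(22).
Powers of 22 mod 23: 22^1≡22, 22^2≡1. ord_23(22) = 2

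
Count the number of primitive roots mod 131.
A prime p has φ(p-1) primitive roots; here φ(130) = 48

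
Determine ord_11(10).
Powers of 10 mod 11: 10^1≡10, 10^2≡1. Order = 2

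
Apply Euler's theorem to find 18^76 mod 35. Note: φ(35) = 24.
By Euler: 18^{24} ≡ 1 mod 35 since gcd(18, 35) = 1. 76 = 3×24 + 4. So 18^{76} ≡ 18^{4} ≡ 11 mod 35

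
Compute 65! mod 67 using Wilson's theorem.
(66)! = (65)! × (66) ≡ -1 mod 67. So (65)! ≡ -1 × (66)^(-1) ≡ (-1)×(-1) = 1 mod 67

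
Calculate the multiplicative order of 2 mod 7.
Powers of 2 mod 7: 2^1≡2, 2^2≡4, 2^3≡1. ord_7(2) = 3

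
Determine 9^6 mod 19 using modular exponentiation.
By repeated squaring mod 19: 9^{1}≡9, 9^{2}≡5, 9^{4}≡6. Then 9^{6} = 9^{4+2} ≡ 6 × 5 ≡ 11 mod 19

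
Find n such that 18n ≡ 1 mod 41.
Since 41 is prime, by Fermat 18^(-1) ≡ 18^{39} ≡ 16 mod 41. Verify: 18 × 16 = 288 ≡ 1 mod 41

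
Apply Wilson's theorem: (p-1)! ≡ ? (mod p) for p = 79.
By Wilson's theorem, (78)! ≡ -1 ≡ 78 mod 79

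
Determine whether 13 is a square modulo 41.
By Euler's criterion: 13^{20} ≡ 40 mod 41. Since this equals -1 (≡ 40), 13 is not a QR.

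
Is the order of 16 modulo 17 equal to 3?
Powers of 16 mod 17: 16^1≡16, 16^2≡1. Already 16^2≡1, so the order is 2 < 3. No, the actual order is 2.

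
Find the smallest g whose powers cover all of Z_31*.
g = 3. For each prime q|30: 3^{15}≡30, 3^{10}≡25, 3^{6}≡16, none ≡ 1, so ord_31(3) = 30 and 3 is a primitive root.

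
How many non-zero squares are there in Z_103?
Exactly half the non-zero residues mod a prime are QRs: (103-1)/2 = 51.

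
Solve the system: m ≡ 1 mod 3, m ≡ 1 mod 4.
M = 3 × 4 = 12. M₁ = 4, y₁ ≡ 1 mod 3. M₂ = 3, y₂ ≡ 3 mod 4. m = 1×4×1 + 1×3×3 ≡ 1 mod 12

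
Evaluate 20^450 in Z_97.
Using Fermat: 20^{96} ≡ 1 (mod 97). 450 ≡ 66 (mod 96). So 20^{450} ≡ 20^{66} ≡ 12 (mod 97)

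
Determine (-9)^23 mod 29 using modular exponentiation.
By repeated squaring (mod 29): (-9)^{1}≡20, (-9)^{2}≡23, (-9)^{4}≡7, (-9)^{8}≡20, (-9)^{16}≡23. Then (-9)^{23} = (-9)^{16+4+2+1} ≡ 23 × 7 × 23 × 20 ≡ 23 (mod 29)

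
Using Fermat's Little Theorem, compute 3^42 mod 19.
By Fermat: 3^{18} ≡ 1 (mod 19). 42 = 2×18 + 6. So 3^{42} ≡ 3^{6} ≡ 7 (mod 19)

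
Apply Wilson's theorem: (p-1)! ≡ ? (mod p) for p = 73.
By Wilson's theorem, (72)! ≡ -1 ≡ 72 (mod 73)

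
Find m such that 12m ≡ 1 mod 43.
Since 43 is prime, by Fermat 12^(-1) ≡ 12^{41} ≡ 18 mod 43. Verify: 12 × 18 = 216 ≡ 1 mod 43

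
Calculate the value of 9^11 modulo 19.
By repeated squaring mod 19: 9^{1}≡9, 9^{2}≡5, 9^{4}≡6, 9^{8}≡17. Then 9^{11} = 9^{8+2+1} ≡ 17 × 5 × 9 ≡ 5 mod 19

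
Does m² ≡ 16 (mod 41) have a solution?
By Euler's criterion: 16^{20} ≡ 1 (mod 41). Since this equals 1, 16 is a QR.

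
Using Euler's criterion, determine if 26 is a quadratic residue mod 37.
By Euler's criterion: 26^{18} ≡ 1 (mod 37). Since this equals 1, 26 is a QR.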